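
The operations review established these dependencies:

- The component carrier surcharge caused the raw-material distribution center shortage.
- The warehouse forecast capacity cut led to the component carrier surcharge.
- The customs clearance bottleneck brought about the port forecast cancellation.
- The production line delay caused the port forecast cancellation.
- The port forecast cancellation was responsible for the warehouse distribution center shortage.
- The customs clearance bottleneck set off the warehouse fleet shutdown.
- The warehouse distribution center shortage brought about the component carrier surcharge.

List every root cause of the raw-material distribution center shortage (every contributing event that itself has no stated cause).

Tracing upstream from the raw-material distribution center shortage: the raw-material distribution center shortage ← the component carrier surcharge ← the warehouse distribution center shortage ← the port forecast cancellation ← the customs clearance bottleneck.
A separate upstream branch: the raw-material distribution center shortage ← the component carrier surcharge ← the warehouse forecast capacity cut.
A separate upstream branch: the raw-material distribution center shortage ← the component carrier surcharge ← the warehouse distribution center shortage ← the port forecast cancellation ← the production line delay.
Each of those chain origins has no stated cause.

the customs clearance bottleneck, the production line delay, the warehouse forecast capacity cut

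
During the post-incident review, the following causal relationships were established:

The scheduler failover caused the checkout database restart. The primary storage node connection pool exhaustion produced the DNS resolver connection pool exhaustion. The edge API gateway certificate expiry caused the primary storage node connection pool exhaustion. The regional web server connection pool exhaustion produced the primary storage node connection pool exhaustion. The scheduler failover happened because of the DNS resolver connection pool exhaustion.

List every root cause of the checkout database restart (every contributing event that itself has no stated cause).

Tracing upstream from the checkout database restart: the checkout database restart ← the scheduler failover ← the DNS resolver connection pool exhaustion ← the primary storage node connection pool exhaustion ← the edge API gateway certificate expiry.
A separate upstream branch: the checkout database restart ← the scheduler failover ← the DNS resolver connection pool exhaustion ← the primary storage node connection pool exhaustion ← the regional web server connection pool exhaustion.
Each of those chain origins has no stated cause.

the edge API gateway certificate expiry, the regional web server connection pool exhaustion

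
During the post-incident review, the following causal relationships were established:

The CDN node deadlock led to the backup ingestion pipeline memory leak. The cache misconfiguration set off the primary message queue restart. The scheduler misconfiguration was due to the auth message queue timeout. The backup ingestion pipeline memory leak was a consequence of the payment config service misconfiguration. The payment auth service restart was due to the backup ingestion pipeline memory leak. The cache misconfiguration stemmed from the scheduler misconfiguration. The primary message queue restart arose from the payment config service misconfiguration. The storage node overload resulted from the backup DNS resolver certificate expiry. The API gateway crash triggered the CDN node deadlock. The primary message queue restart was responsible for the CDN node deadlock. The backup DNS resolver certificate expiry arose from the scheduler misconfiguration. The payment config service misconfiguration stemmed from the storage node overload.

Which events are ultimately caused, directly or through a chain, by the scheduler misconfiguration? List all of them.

Direct effects: the backup DNS resolver certificate expiry, the cache misconfiguration.
2 steps out: the storage node overload, the primary message queue restart.
3 steps out: the payment config service misconfiguration, the CDN node deadlock.
4 steps out: the backup ingestion pipeline memory leak.
5 steps out: the payment auth service restart.
Not reachable from it: the auth message queue timeout, the API gateway crash.

the CDN node deadlock, the backup DNS resolver certificate expiry, the backup ingestion pipeline memory leak, the cache misconfiguration, the payment auth service restart, the payment config service misconfiguration, the primary message queue restart, the storage node overload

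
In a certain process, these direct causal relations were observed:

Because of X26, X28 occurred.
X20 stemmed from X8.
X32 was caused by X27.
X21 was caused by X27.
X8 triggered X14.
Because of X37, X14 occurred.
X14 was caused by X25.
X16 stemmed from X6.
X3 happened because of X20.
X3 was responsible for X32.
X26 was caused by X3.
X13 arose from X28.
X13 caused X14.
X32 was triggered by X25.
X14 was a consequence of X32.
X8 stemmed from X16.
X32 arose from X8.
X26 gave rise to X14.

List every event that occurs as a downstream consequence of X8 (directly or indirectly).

X13, X14, X20, X26, X28, X3, X32

Direct effects: X20, X32, X14.
2 steps out: X3.
3 steps out: X26.
4 steps out: X28.
5 steps out: X13.
Not reachable from it: X27, X21, X25, X6, X16, X37.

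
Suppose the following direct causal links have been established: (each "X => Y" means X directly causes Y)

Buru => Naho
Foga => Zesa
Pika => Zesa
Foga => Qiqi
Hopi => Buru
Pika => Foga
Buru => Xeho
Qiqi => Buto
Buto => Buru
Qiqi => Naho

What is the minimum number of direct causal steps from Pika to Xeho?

Shortest chain: Pika → Foga → Qiqi → Buto → Buru → Xeho.

5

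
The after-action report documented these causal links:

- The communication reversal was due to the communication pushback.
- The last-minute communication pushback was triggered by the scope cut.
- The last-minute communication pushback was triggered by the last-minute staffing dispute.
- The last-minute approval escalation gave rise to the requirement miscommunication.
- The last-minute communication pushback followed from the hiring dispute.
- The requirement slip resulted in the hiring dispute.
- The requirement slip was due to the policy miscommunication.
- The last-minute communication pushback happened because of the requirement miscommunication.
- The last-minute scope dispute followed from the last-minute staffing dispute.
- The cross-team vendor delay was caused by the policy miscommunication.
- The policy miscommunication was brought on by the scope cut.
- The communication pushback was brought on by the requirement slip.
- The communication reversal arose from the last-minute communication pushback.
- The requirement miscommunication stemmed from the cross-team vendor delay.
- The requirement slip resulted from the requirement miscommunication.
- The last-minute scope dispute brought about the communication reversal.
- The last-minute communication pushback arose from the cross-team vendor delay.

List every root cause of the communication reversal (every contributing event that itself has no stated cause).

the last-minute approval escalation, the last-minute staffing dispute, the scope cut

Tracing upstream from the communication reversal: the communication reversal ← the last-minute communication pushback ← the scope cut.
A separate upstream branch: the communication reversal ← the last-minute communication pushback ← the requirement miscommunication ← the last-minute approval escalation.
A separate upstream branch: the communication reversal ← the last-minute scope dispute ← the last-minute staffing dispute.
Each of those chain origins has no stated cause.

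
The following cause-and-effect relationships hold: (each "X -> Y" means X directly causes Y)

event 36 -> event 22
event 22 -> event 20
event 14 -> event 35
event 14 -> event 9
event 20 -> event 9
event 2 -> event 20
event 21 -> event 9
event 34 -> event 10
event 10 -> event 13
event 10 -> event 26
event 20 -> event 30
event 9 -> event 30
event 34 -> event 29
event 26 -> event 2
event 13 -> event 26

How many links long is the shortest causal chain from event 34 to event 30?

5

Shortest chain: event 34 → event 10 → event 26 → event 2 → event 20 → event 30.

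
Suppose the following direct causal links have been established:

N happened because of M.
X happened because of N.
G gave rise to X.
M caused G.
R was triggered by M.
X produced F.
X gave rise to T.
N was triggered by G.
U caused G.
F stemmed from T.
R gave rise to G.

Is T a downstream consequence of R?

Yes

There is a causal chain: R → G → X → T.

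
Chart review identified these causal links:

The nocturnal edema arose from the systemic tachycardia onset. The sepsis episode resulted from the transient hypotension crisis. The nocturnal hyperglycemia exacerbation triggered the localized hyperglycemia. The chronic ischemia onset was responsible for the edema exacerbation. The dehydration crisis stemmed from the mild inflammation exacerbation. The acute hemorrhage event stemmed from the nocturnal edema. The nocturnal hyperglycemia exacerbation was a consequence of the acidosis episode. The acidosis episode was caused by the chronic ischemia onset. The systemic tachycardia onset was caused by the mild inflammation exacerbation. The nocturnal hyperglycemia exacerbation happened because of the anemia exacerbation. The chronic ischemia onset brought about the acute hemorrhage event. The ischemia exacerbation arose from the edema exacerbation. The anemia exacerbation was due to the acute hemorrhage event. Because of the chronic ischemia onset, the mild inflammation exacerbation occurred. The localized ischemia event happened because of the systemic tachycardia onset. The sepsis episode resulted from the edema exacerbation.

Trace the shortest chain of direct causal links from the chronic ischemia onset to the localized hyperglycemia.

the chronic ischemia onset → the acidosis episode → the nocturnal hyperglycemia exacerbation → the localized hyperglycemia

the chronic ischemia onset → the acidosis episode
the acidosis episode → the nocturnal hyperglycemia exacerbation
the nocturnal hyperglycemia exacerbation → the localized hyperglycemia
Length: 3 steps.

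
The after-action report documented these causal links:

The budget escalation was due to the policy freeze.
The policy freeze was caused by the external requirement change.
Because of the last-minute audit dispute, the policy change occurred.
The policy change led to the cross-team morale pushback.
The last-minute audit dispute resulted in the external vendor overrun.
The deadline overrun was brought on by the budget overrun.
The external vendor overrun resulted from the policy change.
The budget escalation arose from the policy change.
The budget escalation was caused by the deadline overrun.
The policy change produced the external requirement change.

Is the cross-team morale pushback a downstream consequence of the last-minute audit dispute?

There is a causal chain: the last-minute audit dispute → the policy change → the cross-team morale pushback.

Yes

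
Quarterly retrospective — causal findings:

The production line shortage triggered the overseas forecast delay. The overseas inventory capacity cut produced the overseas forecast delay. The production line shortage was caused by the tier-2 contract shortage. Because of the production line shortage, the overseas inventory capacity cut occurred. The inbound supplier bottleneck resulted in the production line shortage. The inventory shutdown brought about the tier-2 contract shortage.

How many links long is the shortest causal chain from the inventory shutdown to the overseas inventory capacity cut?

Shortest chain: the inventory shutdown → the tier-2 contract shortage → the production line shortage → the overseas inventory capacity cut.

3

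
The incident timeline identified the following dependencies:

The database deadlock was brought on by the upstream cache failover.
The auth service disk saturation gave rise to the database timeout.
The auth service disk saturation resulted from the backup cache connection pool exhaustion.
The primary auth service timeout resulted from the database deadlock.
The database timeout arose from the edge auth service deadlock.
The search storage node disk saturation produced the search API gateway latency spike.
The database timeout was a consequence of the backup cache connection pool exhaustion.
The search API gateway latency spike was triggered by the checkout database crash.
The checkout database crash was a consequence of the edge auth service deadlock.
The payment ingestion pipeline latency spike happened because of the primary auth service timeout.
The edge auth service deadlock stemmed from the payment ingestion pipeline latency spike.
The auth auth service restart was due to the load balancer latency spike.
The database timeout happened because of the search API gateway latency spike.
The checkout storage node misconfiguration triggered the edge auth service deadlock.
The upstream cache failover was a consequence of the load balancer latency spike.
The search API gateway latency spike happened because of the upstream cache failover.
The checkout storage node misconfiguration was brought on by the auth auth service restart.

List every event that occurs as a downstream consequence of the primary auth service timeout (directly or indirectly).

the checkout database crash, the database timeout, the edge auth service deadlock, the payment ingestion pipeline latency spike, the search API gateway latency spike

Direct effects: the payment ingestion pipeline latency spike.
2 steps out: the edge auth service deadlock.
3 steps out: the checkout database crash, the database timeout.
4 steps out: the search API gateway latency spike.
Not reachable from it: the load balancer latency spike, the upstream cache failover, the database deadlock, the search storage node disk saturation, the auth auth service restart, the backup cache connection pool exhaustion, the auth service disk saturation, the checkout storage node misconfiguration.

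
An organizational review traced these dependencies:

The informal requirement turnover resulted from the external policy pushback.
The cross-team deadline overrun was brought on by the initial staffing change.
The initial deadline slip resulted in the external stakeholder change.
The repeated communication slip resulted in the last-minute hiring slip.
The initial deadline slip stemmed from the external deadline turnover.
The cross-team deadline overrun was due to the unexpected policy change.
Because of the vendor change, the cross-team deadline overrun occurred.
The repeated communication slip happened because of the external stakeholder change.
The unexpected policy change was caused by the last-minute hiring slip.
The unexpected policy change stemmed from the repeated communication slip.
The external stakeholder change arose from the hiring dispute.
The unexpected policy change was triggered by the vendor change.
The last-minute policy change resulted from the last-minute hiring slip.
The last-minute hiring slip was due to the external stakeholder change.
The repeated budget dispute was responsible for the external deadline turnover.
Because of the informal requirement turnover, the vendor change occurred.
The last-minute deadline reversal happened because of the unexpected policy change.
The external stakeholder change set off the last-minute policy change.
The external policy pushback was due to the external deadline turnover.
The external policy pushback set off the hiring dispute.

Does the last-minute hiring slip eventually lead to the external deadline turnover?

The last-minute hiring slip leads to the last-minute policy change, the unexpected policy change, the last-minute deadline reversal, the cross-team deadline overrun; the external deadline turnover is not among them.

No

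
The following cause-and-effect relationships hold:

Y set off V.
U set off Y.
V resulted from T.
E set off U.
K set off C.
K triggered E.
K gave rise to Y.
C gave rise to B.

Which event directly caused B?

C

Upstream contributors include K, but only C feeds directly into B.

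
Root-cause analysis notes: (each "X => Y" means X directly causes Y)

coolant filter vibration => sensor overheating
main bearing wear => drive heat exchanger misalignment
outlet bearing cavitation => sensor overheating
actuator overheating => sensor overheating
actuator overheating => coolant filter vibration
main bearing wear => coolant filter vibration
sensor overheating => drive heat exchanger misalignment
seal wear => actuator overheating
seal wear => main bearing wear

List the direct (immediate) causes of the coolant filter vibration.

Upstream contributors include the seal wear, but only the actuator overheating, the main bearing wear feed directly into the coolant filter vibration.

the actuator overheating, the main bearing wear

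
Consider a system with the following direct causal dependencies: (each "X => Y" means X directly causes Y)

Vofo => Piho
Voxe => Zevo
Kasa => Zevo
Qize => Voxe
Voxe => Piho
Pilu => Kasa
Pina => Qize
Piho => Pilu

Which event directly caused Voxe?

Qize

Upstream contributors include Pina, but only Qize feeds directly into Voxe.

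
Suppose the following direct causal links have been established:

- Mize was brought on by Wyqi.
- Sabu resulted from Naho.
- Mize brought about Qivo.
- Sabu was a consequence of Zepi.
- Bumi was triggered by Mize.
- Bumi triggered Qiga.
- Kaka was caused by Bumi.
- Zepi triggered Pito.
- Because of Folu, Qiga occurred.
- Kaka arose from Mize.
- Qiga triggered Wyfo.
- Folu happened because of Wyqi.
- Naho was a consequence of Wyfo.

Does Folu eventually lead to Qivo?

Folu leads to Qiga, Wyfo, Naho, Sabu; Qivo is not among them.

No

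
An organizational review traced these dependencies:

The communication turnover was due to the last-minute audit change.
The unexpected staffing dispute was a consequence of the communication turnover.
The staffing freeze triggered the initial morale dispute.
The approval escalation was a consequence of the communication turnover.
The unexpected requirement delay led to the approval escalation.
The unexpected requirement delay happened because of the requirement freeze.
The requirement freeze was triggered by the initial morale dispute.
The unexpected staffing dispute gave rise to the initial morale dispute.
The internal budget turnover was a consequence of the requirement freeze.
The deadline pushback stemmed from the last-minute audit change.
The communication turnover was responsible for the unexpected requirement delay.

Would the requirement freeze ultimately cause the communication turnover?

The requirement freeze leads to the unexpected requirement delay, the internal budget turnover, the approval escalation; the communication turnover is not among them.

No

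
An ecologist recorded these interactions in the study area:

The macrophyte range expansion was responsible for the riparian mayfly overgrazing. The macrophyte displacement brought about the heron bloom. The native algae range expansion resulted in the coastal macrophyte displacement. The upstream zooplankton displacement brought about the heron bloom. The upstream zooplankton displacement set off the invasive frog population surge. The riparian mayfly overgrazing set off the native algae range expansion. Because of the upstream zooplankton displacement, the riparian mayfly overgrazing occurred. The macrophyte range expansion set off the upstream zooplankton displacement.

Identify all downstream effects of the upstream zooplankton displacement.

Direct effects: the riparian mayfly overgrazing, the invasive frog population surge, the heron bloom.
2 steps out: the native algae range expansion.
3 steps out: the coastal macrophyte displacement.
Not reachable from it: the macrophyte range expansion, the macrophyte displacement.

the coastal macrophyte displacement, the heron bloom, the invasive frog population surge, the native algae range expansion, the riparian mayfly overgrazing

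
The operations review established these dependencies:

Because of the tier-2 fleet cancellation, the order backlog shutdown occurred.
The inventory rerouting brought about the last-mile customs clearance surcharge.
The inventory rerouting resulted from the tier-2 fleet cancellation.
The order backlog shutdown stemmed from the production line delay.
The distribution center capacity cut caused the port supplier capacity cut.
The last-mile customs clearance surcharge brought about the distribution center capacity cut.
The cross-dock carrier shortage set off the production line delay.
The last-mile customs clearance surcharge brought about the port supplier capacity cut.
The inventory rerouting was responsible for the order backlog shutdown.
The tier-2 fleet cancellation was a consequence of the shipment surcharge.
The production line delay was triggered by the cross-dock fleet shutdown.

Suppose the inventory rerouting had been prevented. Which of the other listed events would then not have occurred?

the distribution center capacity cut, the last-mile customs clearance surcharge, the port supplier capacity cut

Downstream of the inventory rerouting: the last-mile customs clearance surcharge, the distribution center capacity cut, the port supplier capacity cut, the order backlog shutdown.
Of those, still caused via another path: the order backlog shutdown.
The remainder have no surviving cause.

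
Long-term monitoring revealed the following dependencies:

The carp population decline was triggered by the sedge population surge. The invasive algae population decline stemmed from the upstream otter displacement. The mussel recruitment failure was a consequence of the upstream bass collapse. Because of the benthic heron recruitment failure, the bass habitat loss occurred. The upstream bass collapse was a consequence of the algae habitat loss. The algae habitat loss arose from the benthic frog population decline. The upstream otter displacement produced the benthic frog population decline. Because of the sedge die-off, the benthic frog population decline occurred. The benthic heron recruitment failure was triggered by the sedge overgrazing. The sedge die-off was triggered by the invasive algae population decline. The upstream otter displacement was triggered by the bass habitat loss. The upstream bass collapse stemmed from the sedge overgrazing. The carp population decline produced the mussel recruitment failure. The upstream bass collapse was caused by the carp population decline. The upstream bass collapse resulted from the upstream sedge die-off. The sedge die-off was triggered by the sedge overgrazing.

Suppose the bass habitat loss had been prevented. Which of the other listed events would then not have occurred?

Downstream of the bass habitat loss: the upstream otter displacement, the invasive algae population decline, the sedge die-off, the benthic frog population decline, the algae habitat loss, the upstream bass collapse, the mussel recruitment failure.
Of those, still caused via another path: the sedge die-off, the benthic frog population decline, the algae habitat loss, the upstream bass collapse, the mussel recruitment failure.
The remainder have no surviving cause.

the invasive algae population decline, the upstream otter displacement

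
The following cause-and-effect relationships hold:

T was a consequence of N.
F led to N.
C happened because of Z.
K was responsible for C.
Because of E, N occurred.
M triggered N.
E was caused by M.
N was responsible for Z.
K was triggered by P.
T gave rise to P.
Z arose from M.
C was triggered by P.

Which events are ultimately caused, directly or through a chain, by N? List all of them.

Direct effects: T, Z.
2 steps out: P, C.
3 steps out: K.
Not reachable from it: M, E, F.

C, K, P, T, Z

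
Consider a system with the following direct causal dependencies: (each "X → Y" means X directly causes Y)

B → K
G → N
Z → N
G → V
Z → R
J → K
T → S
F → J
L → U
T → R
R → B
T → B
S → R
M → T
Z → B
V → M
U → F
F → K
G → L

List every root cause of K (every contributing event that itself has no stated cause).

Tracing upstream from K: K ← F ← U ← L ← G.
A separate upstream branch: K ← B ← Z.
Each of those chain origins has no stated cause.

G, Z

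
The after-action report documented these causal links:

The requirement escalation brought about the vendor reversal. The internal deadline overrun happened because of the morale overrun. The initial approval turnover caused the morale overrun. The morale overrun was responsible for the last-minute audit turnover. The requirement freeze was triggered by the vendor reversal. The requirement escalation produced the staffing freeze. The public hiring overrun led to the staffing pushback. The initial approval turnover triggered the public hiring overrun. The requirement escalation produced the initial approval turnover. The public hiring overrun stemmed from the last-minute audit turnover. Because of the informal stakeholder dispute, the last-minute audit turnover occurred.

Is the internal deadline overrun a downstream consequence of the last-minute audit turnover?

No

The last-minute audit turnover leads to the public hiring overrun, the staffing pushback; the internal deadline overrun is not among them.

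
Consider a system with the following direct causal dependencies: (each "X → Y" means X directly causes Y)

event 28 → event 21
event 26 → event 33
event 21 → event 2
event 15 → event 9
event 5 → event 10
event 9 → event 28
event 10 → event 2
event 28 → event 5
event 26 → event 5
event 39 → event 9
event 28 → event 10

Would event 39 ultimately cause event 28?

There is a causal chain: event 39 → event 9 → event 28.

Yes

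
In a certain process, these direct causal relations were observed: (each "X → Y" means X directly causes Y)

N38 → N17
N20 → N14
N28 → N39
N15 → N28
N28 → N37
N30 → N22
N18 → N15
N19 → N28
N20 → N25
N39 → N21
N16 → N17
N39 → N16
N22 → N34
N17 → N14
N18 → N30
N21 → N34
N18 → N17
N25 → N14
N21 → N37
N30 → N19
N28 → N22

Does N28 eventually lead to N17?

Yes

There is a causal chain: N28 → N39 → N16 → N17.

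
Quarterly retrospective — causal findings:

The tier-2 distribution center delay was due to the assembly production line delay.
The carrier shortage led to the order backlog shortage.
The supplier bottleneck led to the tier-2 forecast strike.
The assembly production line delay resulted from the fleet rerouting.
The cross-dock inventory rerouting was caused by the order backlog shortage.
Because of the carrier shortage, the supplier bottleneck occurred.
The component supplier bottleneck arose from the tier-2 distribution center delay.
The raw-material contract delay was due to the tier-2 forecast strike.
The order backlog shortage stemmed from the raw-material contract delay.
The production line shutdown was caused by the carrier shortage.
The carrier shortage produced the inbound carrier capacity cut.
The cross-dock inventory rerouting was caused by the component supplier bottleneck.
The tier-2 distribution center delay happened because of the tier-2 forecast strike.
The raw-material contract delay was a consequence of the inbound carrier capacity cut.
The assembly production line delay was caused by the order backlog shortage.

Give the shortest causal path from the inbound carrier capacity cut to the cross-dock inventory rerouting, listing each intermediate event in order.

the inbound carrier capacity cut → the raw-material contract delay
the raw-material contract delay → the order backlog shortage
the order backlog shortage → the cross-dock inventory rerouting
Length: 3 steps.

the inbound carrier capacity cut → the raw-material contract delay → the order backlog shortage → the cross-dock inventory rerouting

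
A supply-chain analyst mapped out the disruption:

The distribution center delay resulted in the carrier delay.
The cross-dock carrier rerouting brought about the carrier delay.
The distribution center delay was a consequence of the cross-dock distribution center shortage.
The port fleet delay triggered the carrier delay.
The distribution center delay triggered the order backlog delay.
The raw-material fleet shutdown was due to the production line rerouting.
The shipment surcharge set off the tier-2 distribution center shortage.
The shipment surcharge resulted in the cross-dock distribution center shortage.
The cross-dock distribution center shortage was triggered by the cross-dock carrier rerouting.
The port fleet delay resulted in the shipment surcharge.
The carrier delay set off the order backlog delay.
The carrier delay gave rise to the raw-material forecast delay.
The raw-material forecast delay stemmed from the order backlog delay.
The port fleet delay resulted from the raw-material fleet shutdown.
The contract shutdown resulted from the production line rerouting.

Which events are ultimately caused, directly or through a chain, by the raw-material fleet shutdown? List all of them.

Direct effects: the port fleet delay.
2 steps out: the shipment surcharge, the carrier delay.
3 steps out: the tier-2 distribution center shortage, the cross-dock distribution center shortage, the order backlog delay, the raw-material forecast delay.
4 steps out: the distribution center delay.
Not reachable from it: the production line rerouting, the contract shutdown, the cross-dock carrier rerouting.

the carrier delay, the cross-dock distribution center shortage, the distribution center delay, the order backlog delay, the port fleet delay, the raw-material forecast delay, the shipment surcharge, the tier-2 distribution center shortage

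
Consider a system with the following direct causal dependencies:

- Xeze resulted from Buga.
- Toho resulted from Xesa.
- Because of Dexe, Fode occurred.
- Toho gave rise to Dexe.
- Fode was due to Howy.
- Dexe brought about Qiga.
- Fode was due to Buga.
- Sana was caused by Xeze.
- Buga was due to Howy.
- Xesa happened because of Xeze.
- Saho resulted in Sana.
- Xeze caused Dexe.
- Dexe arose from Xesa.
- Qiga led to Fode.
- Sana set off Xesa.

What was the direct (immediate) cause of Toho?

Upstream contributors include Saho, Howy, Buga, Xeze, Sana, but only Xesa feeds directly into Toho.

Xesa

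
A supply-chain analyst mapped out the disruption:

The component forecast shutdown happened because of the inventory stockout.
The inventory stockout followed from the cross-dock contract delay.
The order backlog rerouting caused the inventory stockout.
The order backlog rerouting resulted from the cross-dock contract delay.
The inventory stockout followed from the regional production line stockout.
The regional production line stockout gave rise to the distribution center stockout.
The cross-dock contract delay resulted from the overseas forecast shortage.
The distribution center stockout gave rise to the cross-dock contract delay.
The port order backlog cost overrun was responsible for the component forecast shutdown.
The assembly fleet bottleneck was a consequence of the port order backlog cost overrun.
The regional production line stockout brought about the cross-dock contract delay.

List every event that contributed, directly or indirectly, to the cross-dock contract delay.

Immediate causes of the cross-dock contract delay: the regional production line stockout, the overseas forecast shortage, the distribution center stockout.

the distribution center stockout, the overseas forecast shortage, the regional production line stockout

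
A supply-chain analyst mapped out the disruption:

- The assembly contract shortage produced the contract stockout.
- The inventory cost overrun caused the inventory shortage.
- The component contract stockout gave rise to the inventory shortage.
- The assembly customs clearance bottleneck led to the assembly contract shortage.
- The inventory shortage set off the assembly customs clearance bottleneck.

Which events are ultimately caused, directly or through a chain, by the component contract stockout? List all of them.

the assembly contract shortage, the assembly customs clearance bottleneck, the contract stockout, the inventory shortage

Direct effects: the inventory shortage.
2 steps out: the assembly customs clearance bottleneck.
3 steps out: the assembly contract shortage.
4 steps out: the contract stockout.
Not reachable from it: the inventory cost overrun.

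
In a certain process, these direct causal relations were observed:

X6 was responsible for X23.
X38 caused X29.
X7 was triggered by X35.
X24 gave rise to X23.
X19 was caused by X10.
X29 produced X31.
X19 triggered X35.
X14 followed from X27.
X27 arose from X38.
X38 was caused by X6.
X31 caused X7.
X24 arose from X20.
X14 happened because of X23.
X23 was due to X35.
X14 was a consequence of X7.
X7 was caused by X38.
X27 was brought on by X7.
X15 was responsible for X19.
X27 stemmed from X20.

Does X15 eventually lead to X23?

Yes

There is a causal chain: X15 → X19 → X35 → X23.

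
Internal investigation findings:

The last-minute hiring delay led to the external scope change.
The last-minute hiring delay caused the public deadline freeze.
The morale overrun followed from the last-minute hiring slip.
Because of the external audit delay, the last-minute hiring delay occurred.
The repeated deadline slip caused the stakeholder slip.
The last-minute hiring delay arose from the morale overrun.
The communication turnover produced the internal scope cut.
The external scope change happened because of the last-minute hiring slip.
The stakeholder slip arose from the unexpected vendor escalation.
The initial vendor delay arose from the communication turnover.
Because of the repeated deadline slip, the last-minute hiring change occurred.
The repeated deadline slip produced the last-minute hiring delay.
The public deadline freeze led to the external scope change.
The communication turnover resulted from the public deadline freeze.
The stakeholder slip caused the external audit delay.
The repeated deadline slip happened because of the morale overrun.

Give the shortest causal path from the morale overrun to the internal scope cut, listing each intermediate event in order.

the morale overrun → the last-minute hiring delay → the public deadline freeze → the communication turnover → the internal scope cut

the morale overrun → the last-minute hiring delay
the last-minute hiring delay → the public deadline freeze
the public deadline freeze → the communication turnover
the communication turnover → the internal scope cut
Length: 4 steps.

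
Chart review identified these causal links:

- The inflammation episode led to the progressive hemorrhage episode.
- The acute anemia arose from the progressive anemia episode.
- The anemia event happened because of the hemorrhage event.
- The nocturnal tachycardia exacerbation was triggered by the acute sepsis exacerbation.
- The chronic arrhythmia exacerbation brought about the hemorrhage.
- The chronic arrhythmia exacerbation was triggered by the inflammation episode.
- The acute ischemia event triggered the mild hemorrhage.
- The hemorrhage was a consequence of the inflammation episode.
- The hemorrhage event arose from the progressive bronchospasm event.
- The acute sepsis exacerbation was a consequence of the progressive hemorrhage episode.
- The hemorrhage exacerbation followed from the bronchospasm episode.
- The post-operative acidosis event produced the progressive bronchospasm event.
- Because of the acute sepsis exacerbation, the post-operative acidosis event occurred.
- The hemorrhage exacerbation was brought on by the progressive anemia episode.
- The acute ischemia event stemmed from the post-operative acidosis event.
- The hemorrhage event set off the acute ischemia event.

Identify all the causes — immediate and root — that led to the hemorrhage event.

the acute sepsis exacerbation, the inflammation episode, the post-operative acidosis event, the progressive bronchospasm event, the progressive hemorrhage episode

Immediate cause of the hemorrhage event: the progressive bronchospasm event.
Further upstream: the inflammation episode, the progressive hemorrhage episode, the acute sepsis exacerbation, the post-operative acidosis event.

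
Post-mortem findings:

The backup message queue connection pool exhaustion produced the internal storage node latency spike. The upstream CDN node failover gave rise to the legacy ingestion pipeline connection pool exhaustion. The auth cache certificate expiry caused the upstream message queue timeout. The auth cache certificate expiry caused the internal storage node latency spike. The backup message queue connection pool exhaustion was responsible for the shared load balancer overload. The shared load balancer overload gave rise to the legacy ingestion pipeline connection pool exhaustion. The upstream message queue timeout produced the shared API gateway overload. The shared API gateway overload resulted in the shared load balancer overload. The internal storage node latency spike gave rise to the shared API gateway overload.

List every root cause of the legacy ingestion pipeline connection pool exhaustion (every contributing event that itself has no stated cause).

Tracing upstream from the legacy ingestion pipeline connection pool exhaustion: the legacy ingestion pipeline connection pool exhaustion ← the shared load balancer overload ← the shared API gateway overload ← the internal storage node latency spike ← the auth cache certificate expiry.
A separate upstream branch: the legacy ingestion pipeline connection pool exhaustion ← the shared load balancer overload ← the backup message queue connection pool exhaustion.
A separate upstream branch: the legacy ingestion pipeline connection pool exhaustion ← the upstream CDN node failover.
Each of those chain origins has no stated cause.

the auth cache certificate expiry, the backup message queue connection pool exhaustion, the upstream CDN node failover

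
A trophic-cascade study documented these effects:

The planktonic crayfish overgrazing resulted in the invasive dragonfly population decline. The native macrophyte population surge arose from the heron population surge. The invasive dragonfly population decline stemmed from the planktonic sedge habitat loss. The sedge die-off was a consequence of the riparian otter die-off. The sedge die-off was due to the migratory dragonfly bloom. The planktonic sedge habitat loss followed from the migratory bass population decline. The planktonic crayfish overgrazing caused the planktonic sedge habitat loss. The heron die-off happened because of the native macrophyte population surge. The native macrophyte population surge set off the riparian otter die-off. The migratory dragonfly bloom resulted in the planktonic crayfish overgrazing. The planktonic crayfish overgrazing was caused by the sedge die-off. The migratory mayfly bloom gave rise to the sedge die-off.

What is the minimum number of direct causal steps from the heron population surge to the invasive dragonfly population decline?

5

Shortest chain: the heron population surge → the native macrophyte population surge → the riparian otter die-off → the sedge die-off → the planktonic crayfish overgrazing → the invasive dragonfly population decline.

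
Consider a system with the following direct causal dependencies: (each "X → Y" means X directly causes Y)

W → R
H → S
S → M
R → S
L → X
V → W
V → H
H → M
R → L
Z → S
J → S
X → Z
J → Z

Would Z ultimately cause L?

No

Z leads to S, M; L is not among them.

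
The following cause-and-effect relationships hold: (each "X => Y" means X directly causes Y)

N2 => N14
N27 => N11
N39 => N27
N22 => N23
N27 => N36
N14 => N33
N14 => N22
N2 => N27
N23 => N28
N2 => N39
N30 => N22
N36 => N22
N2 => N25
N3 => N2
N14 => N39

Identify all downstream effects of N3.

N11, N14, N2, N22, N23, N25, N27, N28, N33, N36, N39

Direct effects: N2.
2 steps out: N25, N14, N39, N27.
3 steps out: N36, N22, N11, N33.
4 steps out: N23.
5 steps out: N28.
Not reachable from it: N30.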